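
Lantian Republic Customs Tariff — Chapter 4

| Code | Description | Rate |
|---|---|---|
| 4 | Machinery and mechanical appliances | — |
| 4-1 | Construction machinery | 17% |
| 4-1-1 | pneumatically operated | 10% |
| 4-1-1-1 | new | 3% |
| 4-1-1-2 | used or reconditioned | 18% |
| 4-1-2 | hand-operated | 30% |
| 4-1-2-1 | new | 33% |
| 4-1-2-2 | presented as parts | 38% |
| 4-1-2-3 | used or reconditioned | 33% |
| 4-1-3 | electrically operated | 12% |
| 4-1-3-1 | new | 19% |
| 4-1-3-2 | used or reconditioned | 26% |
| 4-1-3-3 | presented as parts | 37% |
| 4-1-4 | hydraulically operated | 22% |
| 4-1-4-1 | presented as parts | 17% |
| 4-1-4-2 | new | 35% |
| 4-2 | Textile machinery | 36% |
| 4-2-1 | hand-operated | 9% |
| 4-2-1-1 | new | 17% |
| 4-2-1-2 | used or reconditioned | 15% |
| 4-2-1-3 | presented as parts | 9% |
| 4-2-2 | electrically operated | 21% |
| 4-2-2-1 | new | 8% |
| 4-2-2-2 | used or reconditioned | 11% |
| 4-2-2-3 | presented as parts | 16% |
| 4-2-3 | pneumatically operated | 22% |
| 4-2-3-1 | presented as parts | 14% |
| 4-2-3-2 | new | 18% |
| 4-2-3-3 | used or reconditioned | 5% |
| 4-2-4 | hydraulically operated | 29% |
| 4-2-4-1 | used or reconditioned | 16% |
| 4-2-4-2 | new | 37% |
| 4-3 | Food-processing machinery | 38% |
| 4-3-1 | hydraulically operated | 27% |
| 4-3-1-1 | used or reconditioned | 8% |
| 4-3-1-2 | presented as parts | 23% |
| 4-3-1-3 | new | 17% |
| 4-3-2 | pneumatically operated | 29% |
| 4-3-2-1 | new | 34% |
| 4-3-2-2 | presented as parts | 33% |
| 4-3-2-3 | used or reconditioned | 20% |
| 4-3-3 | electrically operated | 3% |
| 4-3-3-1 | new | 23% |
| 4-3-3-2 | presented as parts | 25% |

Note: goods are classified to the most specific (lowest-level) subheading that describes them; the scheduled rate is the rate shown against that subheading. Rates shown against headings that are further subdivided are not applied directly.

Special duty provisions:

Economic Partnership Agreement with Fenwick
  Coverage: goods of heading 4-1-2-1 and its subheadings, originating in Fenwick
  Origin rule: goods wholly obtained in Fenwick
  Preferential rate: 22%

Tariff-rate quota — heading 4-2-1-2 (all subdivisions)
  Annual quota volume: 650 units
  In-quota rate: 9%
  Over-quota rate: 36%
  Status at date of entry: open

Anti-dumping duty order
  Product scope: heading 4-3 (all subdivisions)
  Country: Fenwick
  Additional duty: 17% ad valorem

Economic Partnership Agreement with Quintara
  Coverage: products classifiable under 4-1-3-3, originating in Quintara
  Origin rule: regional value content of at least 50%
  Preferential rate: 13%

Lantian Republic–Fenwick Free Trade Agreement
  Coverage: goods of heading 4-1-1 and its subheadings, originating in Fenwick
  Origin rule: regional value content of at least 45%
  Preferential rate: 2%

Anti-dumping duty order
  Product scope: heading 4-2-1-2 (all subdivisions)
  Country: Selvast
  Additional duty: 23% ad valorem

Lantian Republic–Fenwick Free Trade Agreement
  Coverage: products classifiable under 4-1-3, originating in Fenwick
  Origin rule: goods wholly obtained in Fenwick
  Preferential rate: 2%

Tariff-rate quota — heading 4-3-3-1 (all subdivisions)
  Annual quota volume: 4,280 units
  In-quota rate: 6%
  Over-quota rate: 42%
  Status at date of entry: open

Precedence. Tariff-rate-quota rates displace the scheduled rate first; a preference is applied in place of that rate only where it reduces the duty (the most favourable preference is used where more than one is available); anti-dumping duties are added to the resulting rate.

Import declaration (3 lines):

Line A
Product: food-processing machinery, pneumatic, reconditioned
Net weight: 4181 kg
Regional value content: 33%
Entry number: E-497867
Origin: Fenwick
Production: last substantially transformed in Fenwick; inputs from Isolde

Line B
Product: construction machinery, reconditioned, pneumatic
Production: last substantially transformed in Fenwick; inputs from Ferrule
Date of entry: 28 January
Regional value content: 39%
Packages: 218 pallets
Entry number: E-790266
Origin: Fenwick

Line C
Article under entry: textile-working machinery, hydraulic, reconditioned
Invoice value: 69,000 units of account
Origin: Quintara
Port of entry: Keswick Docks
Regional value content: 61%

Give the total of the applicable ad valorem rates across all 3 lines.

Line A: food-processing → 4-3; pneumatic → 4-3-2; reconditioned → 4-3-2-3. Scheduled 20%. Fenwick agreement on 4-1-2-1: 4-3-2-3 not covered; Fenwick agreement on 4-1-1: 4-3-2-3 not covered; Fenwick agreement on 4-1-3: 4-3-2-3 not covered; anti-dumping (Fenwick, 4-3): +17%; total 20% + 17% = 37%. → 37%.
Line B: construction → 4-1; pneumatic → 4-1-1; reconditioned → 4-1-1-2. Scheduled 18%. Fenwick agreement on 4-1-2-1: 4-1-1-2 not covered; Fenwick agreement on 4-1-1: RVC < 45%; Fenwick agreement on 4-1-3: 4-1-1-2 not covered. → 18%.
Line C: textile-working → 4-2; hydraulic → 4-2-4; reconditioned → 4-2-4-1. Scheduled 16%. Quintara agreement on 4-1-3-3: 4-2-4-1 not covered. → 16%.
Sum: 37% + 18% + 16% = 71%.

71%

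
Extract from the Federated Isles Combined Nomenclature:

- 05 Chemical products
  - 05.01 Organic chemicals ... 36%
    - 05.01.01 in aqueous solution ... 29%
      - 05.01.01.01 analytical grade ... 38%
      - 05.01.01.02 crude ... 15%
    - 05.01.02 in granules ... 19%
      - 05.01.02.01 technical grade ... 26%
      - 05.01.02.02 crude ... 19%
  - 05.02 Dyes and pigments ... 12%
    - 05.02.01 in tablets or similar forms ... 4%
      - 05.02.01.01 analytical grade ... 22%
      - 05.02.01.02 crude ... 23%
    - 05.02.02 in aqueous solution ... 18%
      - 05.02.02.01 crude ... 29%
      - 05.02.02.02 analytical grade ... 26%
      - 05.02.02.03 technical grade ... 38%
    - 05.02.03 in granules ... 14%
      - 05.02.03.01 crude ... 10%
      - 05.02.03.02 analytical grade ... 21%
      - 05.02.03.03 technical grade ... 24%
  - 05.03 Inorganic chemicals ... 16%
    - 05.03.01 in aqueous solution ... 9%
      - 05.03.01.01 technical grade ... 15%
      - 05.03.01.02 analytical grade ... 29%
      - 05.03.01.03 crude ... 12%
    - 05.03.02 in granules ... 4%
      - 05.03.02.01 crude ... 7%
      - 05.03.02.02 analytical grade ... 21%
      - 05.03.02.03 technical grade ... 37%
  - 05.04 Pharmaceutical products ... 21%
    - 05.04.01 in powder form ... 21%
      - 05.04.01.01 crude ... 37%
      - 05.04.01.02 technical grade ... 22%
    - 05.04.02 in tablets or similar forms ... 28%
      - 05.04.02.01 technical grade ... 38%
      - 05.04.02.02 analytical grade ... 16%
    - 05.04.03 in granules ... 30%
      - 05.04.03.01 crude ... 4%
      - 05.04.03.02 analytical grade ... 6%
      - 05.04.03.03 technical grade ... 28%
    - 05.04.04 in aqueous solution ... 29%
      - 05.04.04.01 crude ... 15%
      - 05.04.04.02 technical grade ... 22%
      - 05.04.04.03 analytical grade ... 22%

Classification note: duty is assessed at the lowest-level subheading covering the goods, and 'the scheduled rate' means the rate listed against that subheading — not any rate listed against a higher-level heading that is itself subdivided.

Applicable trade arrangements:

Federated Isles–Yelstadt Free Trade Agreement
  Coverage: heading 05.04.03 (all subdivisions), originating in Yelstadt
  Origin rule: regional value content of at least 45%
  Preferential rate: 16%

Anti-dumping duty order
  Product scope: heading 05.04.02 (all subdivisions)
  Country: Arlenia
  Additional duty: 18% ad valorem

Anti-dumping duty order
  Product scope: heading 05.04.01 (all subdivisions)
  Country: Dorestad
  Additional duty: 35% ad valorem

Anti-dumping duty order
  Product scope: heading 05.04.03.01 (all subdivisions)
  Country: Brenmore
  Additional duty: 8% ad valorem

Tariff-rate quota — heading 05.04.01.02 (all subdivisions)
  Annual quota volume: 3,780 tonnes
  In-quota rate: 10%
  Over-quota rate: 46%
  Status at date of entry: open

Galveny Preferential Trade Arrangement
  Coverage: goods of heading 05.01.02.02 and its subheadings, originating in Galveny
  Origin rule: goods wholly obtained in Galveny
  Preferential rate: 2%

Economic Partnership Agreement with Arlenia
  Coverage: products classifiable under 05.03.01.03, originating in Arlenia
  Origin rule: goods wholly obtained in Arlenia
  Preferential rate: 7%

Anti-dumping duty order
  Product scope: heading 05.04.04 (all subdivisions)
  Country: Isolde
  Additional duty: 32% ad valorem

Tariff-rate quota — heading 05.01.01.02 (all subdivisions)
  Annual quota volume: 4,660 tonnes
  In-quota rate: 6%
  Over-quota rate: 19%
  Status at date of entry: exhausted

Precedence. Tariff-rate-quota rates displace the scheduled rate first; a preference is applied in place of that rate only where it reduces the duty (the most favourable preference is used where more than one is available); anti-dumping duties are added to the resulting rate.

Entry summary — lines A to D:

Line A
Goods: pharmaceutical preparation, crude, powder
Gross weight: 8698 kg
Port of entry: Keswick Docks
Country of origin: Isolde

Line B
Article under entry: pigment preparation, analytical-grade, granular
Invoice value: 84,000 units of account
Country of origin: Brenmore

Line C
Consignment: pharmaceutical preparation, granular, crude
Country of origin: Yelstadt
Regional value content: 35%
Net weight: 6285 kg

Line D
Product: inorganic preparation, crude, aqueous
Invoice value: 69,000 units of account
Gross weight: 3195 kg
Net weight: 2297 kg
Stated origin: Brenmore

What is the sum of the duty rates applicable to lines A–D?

Line A: pharmaceutical → 05.04; powder → 05.04.01; crude → 05.04.01.01. Scheduled 37%. No special measure applies. → 37%.
Line B: pigment → 05.02; granular → 05.02.03; analytical-grade → 05.02.03.02. Scheduled 21%. No special measure applies. → 21%.
Line C: pharmaceutical → 05.04; granular → 05.04.03; crude → 05.04.03.01. Scheduled 4%. Yelstadt agreement on 05.04.03: RVC < 45%. → 4%.
Line D: inorganic → 05.03; aqueous → 05.03.01; crude → 05.03.01.03. Scheduled 12%. No special measure applies. → 12%.
Sum: 37% + 21% + 4% + 12% = 74%.

74%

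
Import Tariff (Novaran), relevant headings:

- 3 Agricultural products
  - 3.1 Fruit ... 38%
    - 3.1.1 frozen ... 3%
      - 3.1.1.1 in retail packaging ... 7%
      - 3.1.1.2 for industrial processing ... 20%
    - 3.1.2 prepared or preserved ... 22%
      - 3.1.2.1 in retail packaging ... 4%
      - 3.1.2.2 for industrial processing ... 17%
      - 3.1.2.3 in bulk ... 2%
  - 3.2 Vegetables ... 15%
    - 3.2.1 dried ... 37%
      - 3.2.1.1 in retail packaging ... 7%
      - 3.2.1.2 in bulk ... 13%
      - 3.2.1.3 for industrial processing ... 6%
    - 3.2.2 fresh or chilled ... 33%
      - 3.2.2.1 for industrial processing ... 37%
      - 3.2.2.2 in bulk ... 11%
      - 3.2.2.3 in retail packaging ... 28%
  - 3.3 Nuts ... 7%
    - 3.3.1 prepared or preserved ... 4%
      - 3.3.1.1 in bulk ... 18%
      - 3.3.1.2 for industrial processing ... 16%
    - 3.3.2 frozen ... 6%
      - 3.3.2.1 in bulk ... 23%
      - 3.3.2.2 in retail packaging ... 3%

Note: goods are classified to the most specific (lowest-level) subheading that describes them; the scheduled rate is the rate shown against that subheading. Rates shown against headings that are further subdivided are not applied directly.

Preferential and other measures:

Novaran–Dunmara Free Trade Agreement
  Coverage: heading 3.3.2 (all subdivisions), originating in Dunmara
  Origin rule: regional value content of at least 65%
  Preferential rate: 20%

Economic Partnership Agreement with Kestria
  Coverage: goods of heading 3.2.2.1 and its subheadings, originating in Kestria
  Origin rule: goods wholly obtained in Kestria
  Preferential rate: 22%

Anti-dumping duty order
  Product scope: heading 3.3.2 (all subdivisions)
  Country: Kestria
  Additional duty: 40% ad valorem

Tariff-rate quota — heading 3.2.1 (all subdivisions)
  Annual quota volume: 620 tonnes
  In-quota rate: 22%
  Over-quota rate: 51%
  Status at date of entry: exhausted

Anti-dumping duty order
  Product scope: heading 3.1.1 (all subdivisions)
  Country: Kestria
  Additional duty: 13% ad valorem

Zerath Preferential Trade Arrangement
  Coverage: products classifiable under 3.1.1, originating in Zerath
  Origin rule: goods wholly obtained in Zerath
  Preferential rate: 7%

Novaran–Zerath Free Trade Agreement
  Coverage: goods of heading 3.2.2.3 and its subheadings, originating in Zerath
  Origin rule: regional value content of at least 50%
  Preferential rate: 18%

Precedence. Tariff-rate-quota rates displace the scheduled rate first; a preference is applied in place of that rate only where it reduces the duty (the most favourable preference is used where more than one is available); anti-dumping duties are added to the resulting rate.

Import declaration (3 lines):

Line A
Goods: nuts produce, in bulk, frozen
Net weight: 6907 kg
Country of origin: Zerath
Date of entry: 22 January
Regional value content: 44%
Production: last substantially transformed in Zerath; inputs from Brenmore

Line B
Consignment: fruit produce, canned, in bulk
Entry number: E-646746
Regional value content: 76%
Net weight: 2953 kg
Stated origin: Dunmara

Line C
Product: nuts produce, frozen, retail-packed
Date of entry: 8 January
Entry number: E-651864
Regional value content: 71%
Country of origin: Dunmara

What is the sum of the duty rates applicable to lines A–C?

Line A: nuts → 3.3; frozen → 3.3.2; in bulk → 3.3.2.1. Scheduled 23%. Zerath agreement on 3.1.1: 3.3.2.1 not covered; Zerath agreement on 3.2.2.3: 3.3.2.1 not covered. → 23%.
Line B: fruit → 3.1; canned → 3.1.2; in bulk → 3.1.2.3. Scheduled 2%. Dunmara agreement on 3.3.2: 3.1.2.3 not covered. → 2%.
Line C: nuts → 3.3; frozen → 3.3.2; retail-packed → 3.3.2.2. Scheduled 3%. Dunmara agreement on 3.3.2: RVC ≥ 65% → 20% available; preference 20% not lower than 3% → no reduction. → 3%.
Sum: 23% + 2% + 3% = 28%.

28%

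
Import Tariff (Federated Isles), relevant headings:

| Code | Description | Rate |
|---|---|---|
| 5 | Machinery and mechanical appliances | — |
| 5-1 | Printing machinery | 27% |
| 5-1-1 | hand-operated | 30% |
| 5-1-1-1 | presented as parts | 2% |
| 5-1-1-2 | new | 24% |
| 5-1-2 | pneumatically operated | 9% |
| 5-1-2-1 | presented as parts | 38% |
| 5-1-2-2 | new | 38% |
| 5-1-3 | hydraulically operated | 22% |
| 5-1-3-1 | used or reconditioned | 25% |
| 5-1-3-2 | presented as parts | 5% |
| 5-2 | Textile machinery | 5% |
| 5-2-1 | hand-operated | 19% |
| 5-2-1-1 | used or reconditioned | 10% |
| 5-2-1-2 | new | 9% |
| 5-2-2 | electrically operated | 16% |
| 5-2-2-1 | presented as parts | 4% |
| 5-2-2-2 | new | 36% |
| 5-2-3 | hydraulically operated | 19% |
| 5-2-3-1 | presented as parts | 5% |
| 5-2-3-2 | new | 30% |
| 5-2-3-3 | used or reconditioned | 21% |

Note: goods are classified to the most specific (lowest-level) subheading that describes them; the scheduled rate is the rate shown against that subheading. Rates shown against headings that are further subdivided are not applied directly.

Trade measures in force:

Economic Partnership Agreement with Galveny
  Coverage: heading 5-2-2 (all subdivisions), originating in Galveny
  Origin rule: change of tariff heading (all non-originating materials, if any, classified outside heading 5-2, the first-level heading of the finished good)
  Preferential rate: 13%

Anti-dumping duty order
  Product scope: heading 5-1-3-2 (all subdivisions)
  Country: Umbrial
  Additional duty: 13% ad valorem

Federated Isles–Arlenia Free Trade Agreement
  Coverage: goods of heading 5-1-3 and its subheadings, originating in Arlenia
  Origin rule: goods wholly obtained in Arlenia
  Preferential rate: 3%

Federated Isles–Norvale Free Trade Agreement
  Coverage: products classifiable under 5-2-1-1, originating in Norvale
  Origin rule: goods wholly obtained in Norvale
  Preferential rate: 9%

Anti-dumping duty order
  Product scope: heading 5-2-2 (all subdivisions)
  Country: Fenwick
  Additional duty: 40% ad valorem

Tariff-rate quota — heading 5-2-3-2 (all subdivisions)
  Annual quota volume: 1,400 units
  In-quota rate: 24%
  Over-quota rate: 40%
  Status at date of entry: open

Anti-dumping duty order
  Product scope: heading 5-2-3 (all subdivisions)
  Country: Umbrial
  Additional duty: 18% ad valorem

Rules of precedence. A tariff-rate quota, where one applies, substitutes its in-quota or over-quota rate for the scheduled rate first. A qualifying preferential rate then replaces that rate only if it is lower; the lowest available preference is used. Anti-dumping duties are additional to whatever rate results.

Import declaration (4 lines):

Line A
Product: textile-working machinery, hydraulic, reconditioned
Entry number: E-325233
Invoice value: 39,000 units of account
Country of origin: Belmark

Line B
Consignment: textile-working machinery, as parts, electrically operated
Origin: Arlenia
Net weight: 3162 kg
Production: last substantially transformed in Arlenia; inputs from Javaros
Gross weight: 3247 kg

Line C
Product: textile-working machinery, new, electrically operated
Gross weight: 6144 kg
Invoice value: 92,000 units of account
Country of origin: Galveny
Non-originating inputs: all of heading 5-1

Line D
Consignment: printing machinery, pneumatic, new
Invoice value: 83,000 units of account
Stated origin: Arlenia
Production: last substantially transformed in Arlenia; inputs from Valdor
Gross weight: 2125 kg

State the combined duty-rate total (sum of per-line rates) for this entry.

76%

Line A: textile-working → 5-2; hydraulic → 5-2-3; reconditioned → 5-2-3-3. Scheduled 21%. No special measure applies. → 21%.
Line B: textile-working → 5-2; electrically operated → 5-2-2; as parts → 5-2-2-1. Scheduled 4%. Arlenia agreement on 5-1-3: 5-2-2-1 not covered. → 4%.
Line C: textile-working → 5-2; electrically operated → 5-2-2; new → 5-2-2-2. Scheduled 36%. Galveny agreement on 5-2-2: CTH met → 13% available; preferential 13%. → 13%.
Line D: printing → 5-1; pneumatic → 5-1-2; new → 5-1-2-2. Scheduled 38%. Arlenia agreement on 5-1-3: 5-1-2-2 not covered. → 38%.
Sum: 21% + 4% + 13% + 38% = 76%.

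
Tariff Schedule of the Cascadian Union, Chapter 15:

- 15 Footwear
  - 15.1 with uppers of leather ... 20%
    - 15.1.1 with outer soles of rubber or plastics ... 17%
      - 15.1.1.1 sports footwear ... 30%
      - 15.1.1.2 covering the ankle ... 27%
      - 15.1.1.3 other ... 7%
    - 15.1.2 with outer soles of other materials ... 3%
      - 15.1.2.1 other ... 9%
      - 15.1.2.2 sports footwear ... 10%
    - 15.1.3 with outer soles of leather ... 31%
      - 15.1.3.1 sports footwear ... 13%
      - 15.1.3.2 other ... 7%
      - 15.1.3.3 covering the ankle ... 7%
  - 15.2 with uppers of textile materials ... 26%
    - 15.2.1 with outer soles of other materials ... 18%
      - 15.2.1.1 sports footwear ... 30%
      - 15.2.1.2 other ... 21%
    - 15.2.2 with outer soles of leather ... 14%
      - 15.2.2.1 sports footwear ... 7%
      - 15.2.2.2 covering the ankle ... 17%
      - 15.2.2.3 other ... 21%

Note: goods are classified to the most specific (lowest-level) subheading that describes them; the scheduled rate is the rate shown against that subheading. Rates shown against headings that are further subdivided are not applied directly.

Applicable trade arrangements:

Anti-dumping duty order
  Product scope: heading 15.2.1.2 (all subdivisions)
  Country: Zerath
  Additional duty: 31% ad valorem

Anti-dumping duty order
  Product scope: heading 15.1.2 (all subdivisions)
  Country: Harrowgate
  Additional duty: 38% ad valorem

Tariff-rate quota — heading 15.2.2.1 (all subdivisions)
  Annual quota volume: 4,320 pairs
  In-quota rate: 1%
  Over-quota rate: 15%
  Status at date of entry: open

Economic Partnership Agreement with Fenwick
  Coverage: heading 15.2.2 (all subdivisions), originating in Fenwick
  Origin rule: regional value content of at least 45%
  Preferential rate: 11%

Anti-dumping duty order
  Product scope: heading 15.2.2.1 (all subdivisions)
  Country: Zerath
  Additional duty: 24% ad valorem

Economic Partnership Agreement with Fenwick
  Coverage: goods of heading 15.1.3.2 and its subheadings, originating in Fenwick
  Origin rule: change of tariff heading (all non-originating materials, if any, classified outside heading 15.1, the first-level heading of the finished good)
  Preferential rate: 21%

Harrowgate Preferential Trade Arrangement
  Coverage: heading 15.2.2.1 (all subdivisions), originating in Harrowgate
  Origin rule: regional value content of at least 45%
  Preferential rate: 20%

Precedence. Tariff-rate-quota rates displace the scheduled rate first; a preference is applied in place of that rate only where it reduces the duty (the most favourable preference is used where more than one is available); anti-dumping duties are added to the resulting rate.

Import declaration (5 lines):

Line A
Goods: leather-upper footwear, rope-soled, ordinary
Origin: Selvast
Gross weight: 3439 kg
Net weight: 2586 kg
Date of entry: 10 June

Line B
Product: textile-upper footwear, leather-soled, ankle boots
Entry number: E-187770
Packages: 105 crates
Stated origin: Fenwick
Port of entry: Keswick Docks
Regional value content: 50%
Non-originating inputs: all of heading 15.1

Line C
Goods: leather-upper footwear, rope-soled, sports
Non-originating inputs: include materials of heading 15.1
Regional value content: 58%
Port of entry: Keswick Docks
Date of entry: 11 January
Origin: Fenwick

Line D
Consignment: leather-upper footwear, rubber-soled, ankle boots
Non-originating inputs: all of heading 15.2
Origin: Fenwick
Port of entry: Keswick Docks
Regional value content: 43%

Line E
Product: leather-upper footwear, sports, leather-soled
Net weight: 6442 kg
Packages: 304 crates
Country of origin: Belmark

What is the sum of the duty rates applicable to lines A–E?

70%

Line A: leather-upper → 15.1; rope-soled → 15.1.2; ordinary → 15.1.2.1. Scheduled 9%. No special measure applies. → 9%.
Line B: textile-upper → 15.2; leather-soled → 15.2.2; ankle boots → 15.2.2.2. Scheduled 17%. Fenwick agreement on 15.2.2: RVC ≥ 45% → 11% available; Fenwick agreement on 15.1.3.2: 15.2.2.2 not covered; preferential 11%. → 11%.
Line C: leather-upper → 15.1; rope-soled → 15.1.2; sports → 15.1.2.2. Scheduled 10%. Fenwick agreement on 15.2.2: 15.1.2.2 not covered; Fenwick agreement on 15.1.3.2: 15.1.2.2 not covered. → 10%.
Line D: leather-upper → 15.1; rubber-soled → 15.1.1; ankle boots → 15.1.1.2. Scheduled 27%. Fenwick agreement on 15.2.2: 15.1.1.2 not covered; Fenwick agreement on 15.1.3.2: 15.1.1.2 not covered. → 27%.
Line E: leather-upper → 15.1; leather-soled → 15.1.3; sports → 15.1.3.1. Scheduled 13%. No special measure applies. → 13%.
Sum: 9% + 11% + 10% + 27% + 13% = 70%.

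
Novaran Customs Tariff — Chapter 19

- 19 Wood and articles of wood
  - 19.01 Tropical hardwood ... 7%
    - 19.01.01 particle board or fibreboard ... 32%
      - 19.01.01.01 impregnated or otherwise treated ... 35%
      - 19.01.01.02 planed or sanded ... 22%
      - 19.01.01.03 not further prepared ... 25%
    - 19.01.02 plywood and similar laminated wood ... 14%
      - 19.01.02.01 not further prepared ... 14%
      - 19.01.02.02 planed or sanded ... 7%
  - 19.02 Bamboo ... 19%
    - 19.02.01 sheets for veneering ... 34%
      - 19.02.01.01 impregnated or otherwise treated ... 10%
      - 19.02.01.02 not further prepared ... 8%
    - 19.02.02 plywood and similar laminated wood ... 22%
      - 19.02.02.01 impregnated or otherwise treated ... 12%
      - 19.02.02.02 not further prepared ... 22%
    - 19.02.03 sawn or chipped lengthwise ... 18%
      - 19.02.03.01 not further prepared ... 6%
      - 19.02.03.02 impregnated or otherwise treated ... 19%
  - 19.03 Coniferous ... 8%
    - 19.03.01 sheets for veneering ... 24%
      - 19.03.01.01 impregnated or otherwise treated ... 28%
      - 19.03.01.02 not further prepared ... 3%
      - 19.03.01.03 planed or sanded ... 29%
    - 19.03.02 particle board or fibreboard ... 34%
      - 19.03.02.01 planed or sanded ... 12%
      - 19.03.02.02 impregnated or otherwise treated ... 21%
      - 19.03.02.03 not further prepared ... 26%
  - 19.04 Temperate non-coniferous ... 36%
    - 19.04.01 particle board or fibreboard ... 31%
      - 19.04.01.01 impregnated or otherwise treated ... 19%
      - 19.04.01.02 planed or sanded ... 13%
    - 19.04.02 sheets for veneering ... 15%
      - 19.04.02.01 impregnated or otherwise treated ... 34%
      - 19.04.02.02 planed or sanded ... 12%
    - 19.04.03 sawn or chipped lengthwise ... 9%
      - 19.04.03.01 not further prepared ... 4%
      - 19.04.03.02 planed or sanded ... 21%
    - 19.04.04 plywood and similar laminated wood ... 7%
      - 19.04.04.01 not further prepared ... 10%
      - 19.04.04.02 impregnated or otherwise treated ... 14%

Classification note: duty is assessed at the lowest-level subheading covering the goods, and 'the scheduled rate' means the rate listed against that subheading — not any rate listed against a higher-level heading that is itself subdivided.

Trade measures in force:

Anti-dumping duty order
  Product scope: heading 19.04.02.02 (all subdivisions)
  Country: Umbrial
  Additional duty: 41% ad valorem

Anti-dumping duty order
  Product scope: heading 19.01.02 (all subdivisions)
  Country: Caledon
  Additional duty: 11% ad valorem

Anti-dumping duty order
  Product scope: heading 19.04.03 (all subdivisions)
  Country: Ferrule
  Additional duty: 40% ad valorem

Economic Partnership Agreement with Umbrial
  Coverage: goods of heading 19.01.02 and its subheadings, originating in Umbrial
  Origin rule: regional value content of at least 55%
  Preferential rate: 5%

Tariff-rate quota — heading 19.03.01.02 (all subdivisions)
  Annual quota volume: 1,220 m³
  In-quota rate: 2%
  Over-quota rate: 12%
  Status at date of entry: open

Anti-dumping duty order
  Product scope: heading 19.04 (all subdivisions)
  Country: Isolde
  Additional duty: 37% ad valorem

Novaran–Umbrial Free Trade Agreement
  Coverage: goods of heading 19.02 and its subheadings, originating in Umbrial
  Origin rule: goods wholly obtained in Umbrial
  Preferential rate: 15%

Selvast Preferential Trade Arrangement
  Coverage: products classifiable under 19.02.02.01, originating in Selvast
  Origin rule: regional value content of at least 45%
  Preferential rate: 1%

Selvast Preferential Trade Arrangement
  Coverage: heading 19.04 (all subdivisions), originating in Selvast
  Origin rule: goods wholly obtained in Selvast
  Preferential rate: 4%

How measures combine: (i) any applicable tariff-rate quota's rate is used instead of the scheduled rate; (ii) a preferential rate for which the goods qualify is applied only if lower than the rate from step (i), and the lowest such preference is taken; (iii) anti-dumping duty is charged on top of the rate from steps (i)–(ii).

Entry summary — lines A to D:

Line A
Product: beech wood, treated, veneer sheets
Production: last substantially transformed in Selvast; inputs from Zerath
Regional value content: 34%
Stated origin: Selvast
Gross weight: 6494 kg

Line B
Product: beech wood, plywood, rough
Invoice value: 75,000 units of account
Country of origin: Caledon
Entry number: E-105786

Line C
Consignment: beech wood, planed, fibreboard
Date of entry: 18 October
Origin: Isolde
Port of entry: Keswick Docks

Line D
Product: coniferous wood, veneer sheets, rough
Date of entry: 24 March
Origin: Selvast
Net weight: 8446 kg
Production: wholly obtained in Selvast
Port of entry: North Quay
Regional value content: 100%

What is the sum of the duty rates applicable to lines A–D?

96%

Line A: beech → 19.04; veneer sheets → 19.04.02; treated → 19.04.02.01. Scheduled 34%. Selvast agreement on 19.02.02.01: 19.04.02.01 not covered; Selvast agreement on 19.04: not wholly obtained. → 34%.
Line B: beech → 19.04; plywood → 19.04.04; rough → 19.04.04.01. Scheduled 10%. No special measure applies. → 10%.
Line C: beech → 19.04; fibreboard → 19.04.01; planed → 19.04.01.02. Scheduled 13%. anti-dumping (Isolde, 19.04): +37%; total 13% + 37% = 50%. → 50%.
Line D: coniferous → 19.03; veneer sheets → 19.03.01; rough → 19.03.01.02. Scheduled 3%. quota on 19.03.01.02 open → in-quota 2%; Selvast agreement on 19.02.02.01: 19.03.01.02 not covered; Selvast agreement on 19.04: 19.03.01.02 not covered. → 2%.
Sum: 34% + 10% + 50% + 2% = 96%.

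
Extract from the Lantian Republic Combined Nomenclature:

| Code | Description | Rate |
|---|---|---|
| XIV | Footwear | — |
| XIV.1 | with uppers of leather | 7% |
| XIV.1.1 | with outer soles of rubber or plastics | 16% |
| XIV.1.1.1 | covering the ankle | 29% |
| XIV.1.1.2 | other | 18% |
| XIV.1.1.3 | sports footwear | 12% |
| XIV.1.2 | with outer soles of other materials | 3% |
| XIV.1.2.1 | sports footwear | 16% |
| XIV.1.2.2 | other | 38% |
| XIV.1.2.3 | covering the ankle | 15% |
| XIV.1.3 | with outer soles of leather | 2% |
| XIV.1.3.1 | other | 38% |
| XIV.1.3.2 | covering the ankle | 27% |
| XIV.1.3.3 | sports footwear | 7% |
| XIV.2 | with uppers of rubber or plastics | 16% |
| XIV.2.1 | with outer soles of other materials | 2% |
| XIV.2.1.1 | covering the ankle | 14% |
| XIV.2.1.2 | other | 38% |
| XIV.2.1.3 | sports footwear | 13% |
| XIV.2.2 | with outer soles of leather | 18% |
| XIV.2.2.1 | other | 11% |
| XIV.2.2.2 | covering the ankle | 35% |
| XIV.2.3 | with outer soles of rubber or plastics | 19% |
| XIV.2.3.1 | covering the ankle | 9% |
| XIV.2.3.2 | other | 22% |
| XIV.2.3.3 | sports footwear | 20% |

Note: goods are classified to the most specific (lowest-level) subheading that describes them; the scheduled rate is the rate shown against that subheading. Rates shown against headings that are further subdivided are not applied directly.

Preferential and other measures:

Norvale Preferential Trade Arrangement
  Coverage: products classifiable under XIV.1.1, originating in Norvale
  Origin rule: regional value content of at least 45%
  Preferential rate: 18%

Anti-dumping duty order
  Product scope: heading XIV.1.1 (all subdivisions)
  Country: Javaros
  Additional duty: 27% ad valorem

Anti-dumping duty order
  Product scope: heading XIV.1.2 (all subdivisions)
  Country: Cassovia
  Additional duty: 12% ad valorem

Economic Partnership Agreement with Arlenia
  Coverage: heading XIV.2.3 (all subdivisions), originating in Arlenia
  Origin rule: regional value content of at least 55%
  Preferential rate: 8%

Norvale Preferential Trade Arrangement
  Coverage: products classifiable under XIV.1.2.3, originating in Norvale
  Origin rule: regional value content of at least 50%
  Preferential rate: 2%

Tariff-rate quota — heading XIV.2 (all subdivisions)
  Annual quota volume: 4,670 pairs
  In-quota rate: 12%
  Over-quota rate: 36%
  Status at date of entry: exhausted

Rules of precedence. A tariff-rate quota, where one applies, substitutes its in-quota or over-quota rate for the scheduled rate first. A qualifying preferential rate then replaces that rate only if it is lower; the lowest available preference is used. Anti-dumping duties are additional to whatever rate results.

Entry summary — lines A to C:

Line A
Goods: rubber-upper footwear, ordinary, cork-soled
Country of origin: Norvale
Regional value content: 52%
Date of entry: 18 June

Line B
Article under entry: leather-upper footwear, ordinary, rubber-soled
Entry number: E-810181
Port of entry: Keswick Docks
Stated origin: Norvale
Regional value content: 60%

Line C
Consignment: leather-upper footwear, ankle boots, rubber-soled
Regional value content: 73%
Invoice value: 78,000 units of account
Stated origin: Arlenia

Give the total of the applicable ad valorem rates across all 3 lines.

Line A: rubber-upper → XIV.2; cork-soled → XIV.2.1; ordinary → XIV.2.1.2. Scheduled 38%. quota on XIV.2 exhausted → over-quota 36%; Norvale agreement on XIV.1.1: XIV.2.1.2 not covered; Norvale agreement on XIV.1.2.3: XIV.2.1.2 not covered. → 36%.
Line B: leather-upper → XIV.1; rubber-soled → XIV.1.1; ordinary → XIV.1.1.2. Scheduled 18%. Norvale agreement on XIV.1.1: RVC ≥ 45% → 18% available; Norvale agreement on XIV.1.2.3: XIV.1.1.2 not covered; preference 18% not lower than 18% → no reduction. → 18%.
Line C: leather-upper → XIV.1; rubber-soled → XIV.1.1; ankle boots → XIV.1.1.1. Scheduled 29%. Arlenia agreement on XIV.2.3: XIV.1.1.1 not covered. → 29%.
Sum: 36% + 18% + 29% = 83%.

83%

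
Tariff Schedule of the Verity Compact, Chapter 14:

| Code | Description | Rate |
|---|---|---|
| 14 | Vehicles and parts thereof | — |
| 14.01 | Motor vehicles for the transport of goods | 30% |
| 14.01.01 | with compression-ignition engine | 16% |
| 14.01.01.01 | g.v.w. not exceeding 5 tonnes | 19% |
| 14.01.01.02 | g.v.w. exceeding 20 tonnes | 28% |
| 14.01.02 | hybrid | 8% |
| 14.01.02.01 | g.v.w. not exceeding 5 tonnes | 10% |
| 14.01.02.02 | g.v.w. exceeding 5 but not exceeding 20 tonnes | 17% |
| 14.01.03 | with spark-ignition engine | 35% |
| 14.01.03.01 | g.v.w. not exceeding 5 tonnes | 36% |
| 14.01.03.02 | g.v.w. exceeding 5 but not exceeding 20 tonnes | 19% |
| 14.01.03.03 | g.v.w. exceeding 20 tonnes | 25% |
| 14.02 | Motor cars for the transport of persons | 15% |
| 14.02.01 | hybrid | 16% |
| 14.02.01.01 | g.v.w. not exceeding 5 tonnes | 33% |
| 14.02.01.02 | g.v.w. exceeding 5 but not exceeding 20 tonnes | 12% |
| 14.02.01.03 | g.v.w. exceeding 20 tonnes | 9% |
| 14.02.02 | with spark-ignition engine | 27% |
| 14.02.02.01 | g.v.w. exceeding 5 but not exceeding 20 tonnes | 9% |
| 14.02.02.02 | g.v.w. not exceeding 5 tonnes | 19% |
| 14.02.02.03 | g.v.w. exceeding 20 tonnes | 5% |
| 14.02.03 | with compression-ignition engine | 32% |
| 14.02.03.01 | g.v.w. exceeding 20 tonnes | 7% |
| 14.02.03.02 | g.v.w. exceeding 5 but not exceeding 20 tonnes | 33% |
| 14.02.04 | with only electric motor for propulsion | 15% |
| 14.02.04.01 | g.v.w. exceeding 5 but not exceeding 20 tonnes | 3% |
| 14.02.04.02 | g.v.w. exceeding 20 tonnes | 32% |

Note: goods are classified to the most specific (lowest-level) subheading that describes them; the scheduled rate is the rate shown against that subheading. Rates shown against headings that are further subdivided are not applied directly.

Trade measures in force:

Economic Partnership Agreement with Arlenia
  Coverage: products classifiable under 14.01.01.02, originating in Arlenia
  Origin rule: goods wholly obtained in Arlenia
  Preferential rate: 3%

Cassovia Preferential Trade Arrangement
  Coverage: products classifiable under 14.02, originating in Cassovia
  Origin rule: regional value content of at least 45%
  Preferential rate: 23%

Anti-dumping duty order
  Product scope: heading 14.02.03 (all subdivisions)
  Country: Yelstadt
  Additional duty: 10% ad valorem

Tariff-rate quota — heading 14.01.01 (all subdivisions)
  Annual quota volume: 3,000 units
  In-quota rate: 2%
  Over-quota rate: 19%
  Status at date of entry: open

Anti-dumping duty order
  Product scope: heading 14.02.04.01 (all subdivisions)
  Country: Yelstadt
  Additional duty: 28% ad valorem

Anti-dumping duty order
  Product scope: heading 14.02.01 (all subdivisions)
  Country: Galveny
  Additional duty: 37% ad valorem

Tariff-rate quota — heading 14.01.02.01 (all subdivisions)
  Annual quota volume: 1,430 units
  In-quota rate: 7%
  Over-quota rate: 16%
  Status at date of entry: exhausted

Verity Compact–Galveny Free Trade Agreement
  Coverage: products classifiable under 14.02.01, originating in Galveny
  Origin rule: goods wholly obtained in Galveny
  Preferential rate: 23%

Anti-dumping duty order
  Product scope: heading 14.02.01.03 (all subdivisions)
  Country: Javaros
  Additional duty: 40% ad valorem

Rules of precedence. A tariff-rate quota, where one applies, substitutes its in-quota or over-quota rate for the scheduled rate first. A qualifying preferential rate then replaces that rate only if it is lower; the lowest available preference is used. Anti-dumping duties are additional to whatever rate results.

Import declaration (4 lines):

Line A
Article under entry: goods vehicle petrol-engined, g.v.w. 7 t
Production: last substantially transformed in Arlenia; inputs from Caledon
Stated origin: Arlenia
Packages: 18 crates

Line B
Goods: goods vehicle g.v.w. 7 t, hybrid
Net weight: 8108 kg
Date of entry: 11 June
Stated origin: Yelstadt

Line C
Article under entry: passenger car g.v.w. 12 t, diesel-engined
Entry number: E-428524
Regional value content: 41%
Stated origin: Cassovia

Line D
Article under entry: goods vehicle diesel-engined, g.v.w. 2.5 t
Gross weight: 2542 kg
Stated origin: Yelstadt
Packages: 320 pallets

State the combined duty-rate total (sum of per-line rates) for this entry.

71%

Line A: goods vehicle → 14.01; petrol-engined → 14.01.03; g.v.w. 7 t → 14.01.03.02. Scheduled 19%. Arlenia agreement on 14.01.01.02: 14.01.03.02 not covered. → 19%.
Line B: goods vehicle → 14.01; hybrid → 14.01.02; g.v.w. 7 t → 14.01.02.02. Scheduled 17%. No special measure applies. → 17%.
Line C: passenger car → 14.02; diesel-engined → 14.02.03; g.v.w. 12 t → 14.02.03.02. Scheduled 33%. Cassovia agreement on 14.02: RVC < 45%. → 33%.
Line D: goods vehicle → 14.01; diesel-engined → 14.01.01; g.v.w. 2.5 t → 14.01.01.01. Scheduled 19%. quota on 14.01.01 open → in-quota 2%. → 2%.
Sum: 19% + 17% + 33% + 2% = 71%.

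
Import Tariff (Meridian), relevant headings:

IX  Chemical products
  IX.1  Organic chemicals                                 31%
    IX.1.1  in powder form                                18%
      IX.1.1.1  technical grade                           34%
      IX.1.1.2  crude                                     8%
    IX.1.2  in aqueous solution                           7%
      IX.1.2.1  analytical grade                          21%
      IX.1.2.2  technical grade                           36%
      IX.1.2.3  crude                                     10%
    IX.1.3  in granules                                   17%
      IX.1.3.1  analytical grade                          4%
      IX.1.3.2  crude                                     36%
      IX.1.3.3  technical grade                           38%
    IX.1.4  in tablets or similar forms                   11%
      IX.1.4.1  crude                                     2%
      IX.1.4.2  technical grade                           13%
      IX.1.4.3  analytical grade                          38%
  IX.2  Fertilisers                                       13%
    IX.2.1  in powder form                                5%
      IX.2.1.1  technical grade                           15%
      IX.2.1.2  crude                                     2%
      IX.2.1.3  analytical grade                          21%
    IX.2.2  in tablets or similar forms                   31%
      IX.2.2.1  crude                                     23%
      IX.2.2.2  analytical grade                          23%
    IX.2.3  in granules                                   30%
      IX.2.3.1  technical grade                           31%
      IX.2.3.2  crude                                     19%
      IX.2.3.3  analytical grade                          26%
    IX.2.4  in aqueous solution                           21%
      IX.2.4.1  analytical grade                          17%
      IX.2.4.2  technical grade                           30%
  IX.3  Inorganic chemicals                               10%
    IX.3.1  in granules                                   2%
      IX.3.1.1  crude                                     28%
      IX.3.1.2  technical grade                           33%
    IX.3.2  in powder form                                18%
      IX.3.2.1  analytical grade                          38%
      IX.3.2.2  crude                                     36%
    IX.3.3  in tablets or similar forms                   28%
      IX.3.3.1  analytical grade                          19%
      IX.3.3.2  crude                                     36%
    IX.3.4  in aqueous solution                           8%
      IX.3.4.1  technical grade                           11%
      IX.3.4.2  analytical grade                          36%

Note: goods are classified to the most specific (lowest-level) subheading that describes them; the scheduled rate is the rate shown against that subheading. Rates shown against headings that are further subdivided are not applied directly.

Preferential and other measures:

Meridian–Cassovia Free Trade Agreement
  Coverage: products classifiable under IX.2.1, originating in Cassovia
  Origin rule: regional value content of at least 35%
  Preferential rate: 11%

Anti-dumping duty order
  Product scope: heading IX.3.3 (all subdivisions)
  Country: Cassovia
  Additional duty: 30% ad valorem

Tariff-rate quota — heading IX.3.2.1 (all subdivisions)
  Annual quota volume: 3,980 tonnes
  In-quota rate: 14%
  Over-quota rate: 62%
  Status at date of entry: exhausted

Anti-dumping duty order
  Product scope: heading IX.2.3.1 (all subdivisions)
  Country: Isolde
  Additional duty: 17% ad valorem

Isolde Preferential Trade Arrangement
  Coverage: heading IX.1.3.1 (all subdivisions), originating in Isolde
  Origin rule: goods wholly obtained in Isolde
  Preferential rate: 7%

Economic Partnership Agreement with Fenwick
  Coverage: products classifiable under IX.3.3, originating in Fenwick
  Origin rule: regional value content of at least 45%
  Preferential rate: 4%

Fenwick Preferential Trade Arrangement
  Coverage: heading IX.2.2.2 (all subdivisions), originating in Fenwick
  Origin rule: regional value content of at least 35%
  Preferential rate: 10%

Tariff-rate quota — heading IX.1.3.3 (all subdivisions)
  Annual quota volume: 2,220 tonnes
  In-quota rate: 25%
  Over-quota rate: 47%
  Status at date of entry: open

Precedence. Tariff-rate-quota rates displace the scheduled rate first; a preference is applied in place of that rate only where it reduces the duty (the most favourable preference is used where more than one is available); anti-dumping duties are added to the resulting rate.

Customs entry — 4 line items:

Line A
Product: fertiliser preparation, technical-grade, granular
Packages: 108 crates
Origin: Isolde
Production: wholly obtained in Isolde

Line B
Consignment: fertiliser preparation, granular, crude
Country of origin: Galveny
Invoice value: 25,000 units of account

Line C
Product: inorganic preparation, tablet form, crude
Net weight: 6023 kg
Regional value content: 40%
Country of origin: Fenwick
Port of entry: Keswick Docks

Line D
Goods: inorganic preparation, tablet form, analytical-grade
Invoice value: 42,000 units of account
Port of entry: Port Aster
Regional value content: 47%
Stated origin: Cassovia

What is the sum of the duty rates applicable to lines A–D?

152%

Line A: fertiliser → IX.2; granular → IX.2.3; technical-grade → IX.2.3.1. Scheduled 31%. Isolde agreement on IX.1.3.1: IX.2.3.1 not covered; anti-dumping (Isolde, IX.2.3.1): +17%; total 31% + 17% = 48%. → 48%.
Line B: fertiliser → IX.2; granular → IX.2.3; crude → IX.2.3.2. Scheduled 19%. No special measure applies. → 19%.
Line C: inorganic → IX.3; tablet form → IX.3.3; crude → IX.3.3.2. Scheduled 36%. Fenwick agreement on IX.3.3: RVC < 45%; Fenwick agreement on IX.2.2.2: IX.3.3.2 not covered. → 36%.
Line D: inorganic → IX.3; tablet form → IX.3.3; analytical-grade → IX.3.3.1. Scheduled 19%. Cassovia agreement on IX.2.1: IX.3.3.1 not covered; anti-dumping (Cassovia, IX.3.3): +30%; total 19% + 30% = 49%. → 49%.
Sum: 48% + 19% + 36% + 49% = 152%.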